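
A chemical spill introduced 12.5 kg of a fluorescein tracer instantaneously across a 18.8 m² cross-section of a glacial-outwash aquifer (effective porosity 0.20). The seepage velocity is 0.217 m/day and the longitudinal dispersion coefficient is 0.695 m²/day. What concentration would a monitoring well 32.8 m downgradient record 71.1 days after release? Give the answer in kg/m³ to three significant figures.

For an instantaneous plane source, C(x,t) = M/(n_e·A·√(4πDt)) · exp(−(x−vt)²/(4Dt)), with n_e·A the pore (flow) area.
Plume center vt = 0.217 × 71.1 = 15.4287 m, so the well at 32.8 m is 17.3713 m downgradient of the peak.
√(4πDt) = 24.92 m, giving peak height M/(n_e·A·√(4πDt)) = 12.5/(0.20 × 18.8 × 24.92) = 0.1334 kg/m³.
(x−vt)²/(4Dt) = (17.3713)²/(4 × 0.695 × 71.1) = 1.527; exp(−1.527) = 0.2172.
C = 0.1334 × 0.2172 = 0.0290 kg/m³.

0.0290 kg/m³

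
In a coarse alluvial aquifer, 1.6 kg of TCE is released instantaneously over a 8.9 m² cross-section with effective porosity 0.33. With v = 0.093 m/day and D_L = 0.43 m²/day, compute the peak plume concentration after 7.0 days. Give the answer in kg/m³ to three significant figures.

0.0886 kg/m³

The peak of an instantaneous 1D plume sits at x = vt; there the Gaussian factor is 1 and C_max = M/(n_e·A·√(4πDt)), where n_e·A is the pore area the mass is dissolved in.
√(4πDt) = √(4π × 0.43 × 7.0) = 6.150 m, so C_max = 1.6/(0.33 × 8.9 × 6.150) = 0.0886 kg/m³.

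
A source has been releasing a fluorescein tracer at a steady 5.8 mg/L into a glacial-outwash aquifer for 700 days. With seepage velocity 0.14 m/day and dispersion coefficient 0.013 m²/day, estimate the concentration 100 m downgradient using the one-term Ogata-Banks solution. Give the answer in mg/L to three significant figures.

1.85 mg/L

For a continuous step input, C/C₀ ≈ ½·erfc((x−vt)/(2√(Dt))).
vt = 0.14 × 700 = 98 m and 2√(Dt) = 2√(0.013 × 700) = 6.033 m.
Argument (x−vt)/(2√(Dt)) = (100 − 98)/6.033 = 0.3315; ½·erfc(0.3315) = 0.3196.
C = 5.8 × 0.3196 = 1.85 mg/L.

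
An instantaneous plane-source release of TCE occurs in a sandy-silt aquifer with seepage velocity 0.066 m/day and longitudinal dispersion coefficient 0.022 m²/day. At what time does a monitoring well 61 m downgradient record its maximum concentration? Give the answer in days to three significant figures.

919 days

For the 1D instantaneous-source solution, setting ∂C/∂t = 0 at fixed x gives v²t² + 2Dt − x² = 0, so t = (√(D² + v²x²) − D)/v².
√(D² + v²x²) = √(0.022² + 0.066² × 61²) = 4.026; v² = 0.004356.
t = (4.026 − 0.022)/0.004356 = 919 days (vs. the pure-advection estimate x/v = 924 d).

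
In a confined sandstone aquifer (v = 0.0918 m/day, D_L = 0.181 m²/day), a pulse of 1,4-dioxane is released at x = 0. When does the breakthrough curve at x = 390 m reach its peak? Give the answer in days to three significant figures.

4230 days

For the 1D instantaneous-source solution, setting ∂C/∂t = 0 at fixed x gives v²t² + 2Dt − x² = 0, so t = (√(D² + v²x²) − D)/v².
√(D² + v²x²) = √(0.181² + 0.0918² × 390²) = 35.80; v² = 0.00842724.
t = (35.80 − 0.181)/0.00842724 = 4230 days (vs. the pure-advection estimate x/v = 4250 d).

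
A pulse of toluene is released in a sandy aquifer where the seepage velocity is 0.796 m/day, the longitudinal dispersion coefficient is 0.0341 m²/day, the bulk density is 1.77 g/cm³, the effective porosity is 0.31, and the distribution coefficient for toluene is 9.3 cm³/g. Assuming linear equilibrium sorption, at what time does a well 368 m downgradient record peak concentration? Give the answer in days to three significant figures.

25000 days

Retardation factor R = 1 + ρ_b·K_d/n = 1 + 1.77 × 9.3/0.31 = 54.10.
Sorption retards both mechanisms: v_R = v/R = 0.01471 m/day, D_R = D/R = 0.0006303 m²/day.
Peak time from v_R²t² + 2D_R t − x² = 0: t = (√(D_R² + v_R²x²) − D_R)/v_R².
√(D_R² + v_R²x²) = √(0.0006303² + 0.01471² × 368²) = 5.413; v_R² = 0.0002164.
t = (5.413 − 0.0006303)/0.0002164 = 25000 days.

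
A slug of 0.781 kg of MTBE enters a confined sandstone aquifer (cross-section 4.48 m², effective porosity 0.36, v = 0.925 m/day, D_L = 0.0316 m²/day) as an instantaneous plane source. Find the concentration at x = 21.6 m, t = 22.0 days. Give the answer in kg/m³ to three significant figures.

0.0934 kg/m³

For an instantaneous plane source, C(x,t) = M/(n_e·A·√(4πDt)) · exp(−(x−vt)²/(4Dt)), with n_e·A the pore (flow) area.
Plume center vt = 0.925 × 22.0 = 20.35 m, so the well at 21.6 m is 1.25 m downgradient of the peak.
√(4πDt) = 2.956 m, giving peak height M/(n_e·A·√(4πDt)) = 0.781/(0.36 × 4.48 × 2.956) = 0.1638 kg/m³.
(x−vt)²/(4Dt) = (1.25)²/(4 × 0.0316 × 22.0) = 0.5619; exp(−0.5619) = 0.5701.
C = 0.1638 × 0.5701 = 0.0934 kg/m³.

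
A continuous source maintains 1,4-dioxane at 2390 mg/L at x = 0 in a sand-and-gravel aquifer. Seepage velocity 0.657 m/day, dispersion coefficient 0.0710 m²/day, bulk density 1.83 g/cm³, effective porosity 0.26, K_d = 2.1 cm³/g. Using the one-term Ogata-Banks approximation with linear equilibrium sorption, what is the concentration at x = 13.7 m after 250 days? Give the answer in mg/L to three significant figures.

33.7 mg/L

Retardation factor R = 1 + ρ_b·K_d/n = 1 + 1.83 × 2.1/0.26 = 15.78.
Sorption retards both mechanisms: v_R = v/R = 0.04163 m/day, D_R = D/R = 0.004499 m²/day.
v_R·t = 0.04163 × 250 = 10.4075 m; 2√(D_R t) = 2.121 m; argument = (13.7 − 10.4075)/2.121 = 1.552.
C = C₀ × ½·erfc(1.552) = 2390 × 0.01409 = 33.7 mg/L.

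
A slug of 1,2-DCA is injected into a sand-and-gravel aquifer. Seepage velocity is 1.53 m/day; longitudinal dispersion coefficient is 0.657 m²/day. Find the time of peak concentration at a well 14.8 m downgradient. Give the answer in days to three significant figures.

9.40 days

For the 1D instantaneous-source solution, setting ∂C/∂t = 0 at fixed x gives v²t² + 2Dt − x² = 0, so t = (√(D² + v²x²) − D)/v².
√(D² + v²x²) = √(0.657² + 1.53² × 14.8²) = 22.65; v² = 2.3409.
t = (22.65 − 0.657)/2.3409 = 9.40 days (vs. the pure-advection estimate x/v = 9.67 d).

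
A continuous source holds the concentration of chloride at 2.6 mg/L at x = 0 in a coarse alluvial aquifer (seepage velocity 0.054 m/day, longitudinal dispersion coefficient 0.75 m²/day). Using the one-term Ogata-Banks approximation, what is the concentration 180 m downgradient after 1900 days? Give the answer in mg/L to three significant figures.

0.191 mg/L

For a continuous step input, C/C₀ ≈ ½·erfc((x−vt)/(2√(Dt))).
vt = 0.054 × 1900 = 102.6 m and 2√(Dt) = 2√(0.75 × 1900) = 75.50 m.
Argument (x−vt)/(2√(Dt)) = (180 − 102.6)/75.50 = 1.025; ½·erfc(1.025) = 0.07359.
C = 2.6 × 0.07359 = 0.191 mg/L.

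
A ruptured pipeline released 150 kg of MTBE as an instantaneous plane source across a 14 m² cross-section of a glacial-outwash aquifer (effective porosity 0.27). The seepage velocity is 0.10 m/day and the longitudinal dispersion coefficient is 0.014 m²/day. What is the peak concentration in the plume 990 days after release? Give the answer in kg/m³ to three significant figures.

The peak of an instantaneous 1D plume sits at x = vt; there the Gaussian factor is 1 and C_max = M/(n_e·A·√(4πDt)), where n_e·A is the pore area the mass is dissolved in.
√(4πDt) = √(4π × 0.014 × 990) = 13.20 m, so C_max = 150/(0.27 × 14 × 13.20) = 3.01 kg/m³.

3.01 kg/m³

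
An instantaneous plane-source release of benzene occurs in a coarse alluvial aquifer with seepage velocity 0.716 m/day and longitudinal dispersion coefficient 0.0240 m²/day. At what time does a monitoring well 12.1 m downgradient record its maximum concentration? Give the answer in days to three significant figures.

16.9 days

For the 1D instantaneous-source solution, setting ∂C/∂t = 0 at fixed x gives v²t² + 2Dt − x² = 0, so t = (√(D² + v²x²) − D)/v².
√(D² + v²x²) = √(0.0240² + 0.716² × 12.1²) = 8.664; v² = 0.512656.
t = (8.664 − 0.0240)/0.512656 = 16.9 days (vs. the pure-advection estimate x/v = 16.9 d).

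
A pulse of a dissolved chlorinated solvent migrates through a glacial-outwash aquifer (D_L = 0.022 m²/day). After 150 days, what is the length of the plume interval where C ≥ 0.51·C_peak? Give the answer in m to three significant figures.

5.96 m

The plume is Gaussian with σ = √(2Dt) = √(2 × 0.022 × 150) = 2.569 m.
C/C_peak = exp(−Δx²/(2σ²)) = 0.51 ⇒ Δx = σ·√(−2 ln 0.51) = 2.569 × 1.160 = 2.980 m.
Width = 2Δx = 5.96 m.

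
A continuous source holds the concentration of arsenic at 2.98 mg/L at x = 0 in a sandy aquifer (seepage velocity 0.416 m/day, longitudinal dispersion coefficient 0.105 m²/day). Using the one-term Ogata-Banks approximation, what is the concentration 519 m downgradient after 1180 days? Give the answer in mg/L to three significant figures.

For a continuous step input, C/C₀ ≈ ½·erfc((x−vt)/(2√(Dt))).
vt = 0.416 × 1180 = 490.88 m and 2√(Dt) = 2√(0.105 × 1180) = 22.26 m.
Argument (x−vt)/(2√(Dt)) = (519 − 490.88)/22.26 = 1.263; ½·erfc(1.263) = 0.03704.
C = 2.98 × 0.03704 = 0.110 mg/L.

0.110 mg/L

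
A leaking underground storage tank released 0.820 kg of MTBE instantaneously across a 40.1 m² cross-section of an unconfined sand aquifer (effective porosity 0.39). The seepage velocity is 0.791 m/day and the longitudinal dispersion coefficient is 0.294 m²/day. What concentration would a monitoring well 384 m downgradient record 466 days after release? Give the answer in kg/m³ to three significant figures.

0.000820 kg/m³

For an instantaneous plane source, C(x,t) = M/(n_e·A·√(4πDt)) · exp(−(x−vt)²/(4Dt)), with n_e·A the pore (flow) area.
Plume center vt = 0.791 × 466 = 368.606 m, so the well at 384 m is 15.394 m downgradient of the peak.
√(4πDt) = 41.49 m, giving peak height M/(n_e·A·√(4πDt)) = 0.820/(0.39 × 40.1 × 41.49) = 0.001264 kg/m³.
(x−vt)²/(4Dt) = (15.394)²/(4 × 0.294 × 466) = 0.4324; exp(−0.4324) = 0.6489.
C = 0.001264 × 0.6489 = 0.000820 kg/m³.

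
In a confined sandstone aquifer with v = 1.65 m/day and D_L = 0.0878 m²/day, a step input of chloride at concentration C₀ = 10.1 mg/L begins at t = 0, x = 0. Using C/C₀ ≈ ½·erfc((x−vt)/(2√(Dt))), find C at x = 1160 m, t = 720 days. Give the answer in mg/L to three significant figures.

For a continuous step input, C/C₀ ≈ ½·erfc((x−vt)/(2√(Dt))).
vt = 1.65 × 720 = 1188 m and 2√(Dt) = 2√(0.0878 × 720) = 15.90 m.
Argument (x−vt)/(2√(Dt)) = (1160 − 1188)/15.90 = -1.761; ½·erfc(-1.761) = 0.9936.
C = 10.1 × 0.9936 = 10.0 mg/L.

10.0 mg/L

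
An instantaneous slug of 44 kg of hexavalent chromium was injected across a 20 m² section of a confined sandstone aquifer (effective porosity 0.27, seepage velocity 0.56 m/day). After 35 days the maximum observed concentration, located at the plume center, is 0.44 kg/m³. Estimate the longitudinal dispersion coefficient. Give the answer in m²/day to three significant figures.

At the plume center C_max = M/(n_e·A·√(4πDt)), so D = M²/(4πt·(n_e·A·C_max)²).
n_e·A·C_max = 0.27 × 20 × 0.44 = 2.376 kg/m.
D = 44²/(4π × 35 × 2.376²) = 0.780 m²/day.

0.780 m²/day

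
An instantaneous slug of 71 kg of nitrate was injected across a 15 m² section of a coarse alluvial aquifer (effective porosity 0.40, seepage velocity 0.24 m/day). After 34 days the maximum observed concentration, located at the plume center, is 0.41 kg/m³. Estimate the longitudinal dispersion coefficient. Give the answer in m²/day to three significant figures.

1.95 m²/day

At the plume center C_max = M/(n_e·A·√(4πDt)), so D = M²/(4πt·(n_e·A·C_max)²).
n_e·A·C_max = 0.40 × 15 × 0.41 = 2.460 kg/m.
D = 71²/(4π × 34 × 2.460²) = 1.95 m²/day.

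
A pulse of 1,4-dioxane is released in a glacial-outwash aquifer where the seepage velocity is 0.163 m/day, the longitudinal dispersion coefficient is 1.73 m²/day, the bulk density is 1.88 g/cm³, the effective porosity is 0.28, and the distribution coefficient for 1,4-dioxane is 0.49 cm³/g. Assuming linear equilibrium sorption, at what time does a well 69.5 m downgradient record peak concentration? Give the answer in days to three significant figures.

1570 days

Retardation factor R = 1 + ρ_b·K_d/n = 1 + 1.88 × 0.49/0.28 = 4.290.
Sorption retards both mechanisms: v_R = v/R = 0.03800 m/day, D_R = D/R = 0.4033 m²/day.
Peak time from v_R²t² + 2D_R t − x² = 0: t = (√(D_R² + v_R²x²) − D_R)/v_R².
√(D_R² + v_R²x²) = √(0.4033² + 0.03800² × 69.5²) = 2.672; v_R² = 0.001444.
t = (2.672 − 0.4033)/0.001444 = 1570 days.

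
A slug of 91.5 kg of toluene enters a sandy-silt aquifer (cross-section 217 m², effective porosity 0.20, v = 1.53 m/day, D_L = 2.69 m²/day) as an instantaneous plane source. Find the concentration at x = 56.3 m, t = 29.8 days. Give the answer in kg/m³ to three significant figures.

For an instantaneous plane source, C(x,t) = M/(n_e·A·√(4πDt)) · exp(−(x−vt)²/(4Dt)), with n_e·A the pore (flow) area.
Plume center vt = 1.53 × 29.8 = 45.594 m, so the well at 56.3 m is 10.706 m downgradient of the peak.
√(4πDt) = 31.74 m, giving peak height M/(n_e·A·√(4πDt)) = 91.5/(0.20 × 217 × 31.74) = 0.06642 kg/m³.
(x−vt)²/(4Dt) = (10.706)²/(4 × 2.69 × 29.8) = 0.3575; exp(−0.3575) = 0.6994.
C = 0.06642 × 0.6994 = 0.0465 kg/m³.

0.0465 kg/m³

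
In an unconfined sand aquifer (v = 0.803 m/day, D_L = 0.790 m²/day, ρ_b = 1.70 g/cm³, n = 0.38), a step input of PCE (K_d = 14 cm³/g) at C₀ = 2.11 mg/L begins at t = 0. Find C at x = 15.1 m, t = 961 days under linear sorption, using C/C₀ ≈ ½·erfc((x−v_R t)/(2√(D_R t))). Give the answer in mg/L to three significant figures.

Retardation factor R = 1 + ρ_b·K_d/n = 1 + 1.70 × 14/0.38 = 63.63.
Sorption retards both mechanisms: v_R = v/R = 0.01262 m/day, D_R = D/R = 0.01242 m²/day.
v_R·t = 0.01262 × 961 = 12.12782 m; 2√(D_R t) = 6.910 m; argument = (15.1 − 12.12782)/6.910 = 0.4301.
C = C₀ × ½·erfc(0.4301) = 2.11 × 0.2715 = 0.573 mg/L.

0.573 mg/L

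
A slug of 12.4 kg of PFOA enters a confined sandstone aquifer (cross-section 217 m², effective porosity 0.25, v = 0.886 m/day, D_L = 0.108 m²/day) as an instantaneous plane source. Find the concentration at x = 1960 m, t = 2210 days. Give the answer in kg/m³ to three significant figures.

0.00416 kg/m³

For an instantaneous plane source, C(x,t) = M/(n_e·A·√(4πDt)) · exp(−(x−vt)²/(4Dt)), with n_e·A the pore (flow) area.
Plume center vt = 0.886 × 2210 = 1958.06 m, so the well at 1960 m is 1.94 m downgradient of the peak.
√(4πDt) = 54.77 m, giving peak height M/(n_e·A·√(4πDt)) = 12.4/(0.25 × 217 × 54.77) = 0.004173 kg/m³.
(x−vt)²/(4Dt) = (1.94)²/(4 × 0.108 × 2210) = 0.003942; exp(−0.003942) = 0.9961.
C = 0.004173 × 0.9961 = 0.00416 kg/m³.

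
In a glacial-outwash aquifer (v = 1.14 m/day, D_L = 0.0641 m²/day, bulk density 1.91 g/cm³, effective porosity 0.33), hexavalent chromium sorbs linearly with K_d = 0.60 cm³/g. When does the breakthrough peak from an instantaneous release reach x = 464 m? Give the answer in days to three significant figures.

1820 days

Retardation factor R = 1 + ρ_b·K_d/n = 1 + 1.91 × 0.60/0.33 = 4.473.
Sorption retards both mechanisms: v_R = v/R = 0.2549 m/day, D_R = D/R = 0.01433 m²/day.
Peak time from v_R²t² + 2D_R t − x² = 0: t = (√(D_R² + v_R²x²) − D_R)/v_R².
√(D_R² + v_R²x²) = √(0.01433² + 0.2549² × 464²) = 118.3; v_R² = 0.06497.
t = (118.3 − 0.01433)/0.06497 = 1820 days.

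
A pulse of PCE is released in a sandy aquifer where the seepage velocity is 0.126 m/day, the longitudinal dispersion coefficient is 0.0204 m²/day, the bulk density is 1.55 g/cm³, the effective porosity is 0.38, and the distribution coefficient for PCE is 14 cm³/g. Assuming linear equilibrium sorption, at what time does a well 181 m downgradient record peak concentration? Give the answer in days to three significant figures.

83400 days

Retardation factor R = 1 + ρ_b·K_d/n = 1 + 1.55 × 14/0.38 = 58.11.
Sorption retards both mechanisms: v_R = v/R = 0.002168 m/day, D_R = D/R = 0.0003511 m²/day.
Peak time from v_R²t² + 2D_R t − x² = 0: t = (√(D_R² + v_R²x²) − D_R)/v_R².
√(D_R² + v_R²x²) = √(0.0003511² + 0.002168² × 181²) = 0.3924; v_R² = 4.700e-06.
t = (0.3924 − 0.0003511)/4.700e-06 = 83400 days.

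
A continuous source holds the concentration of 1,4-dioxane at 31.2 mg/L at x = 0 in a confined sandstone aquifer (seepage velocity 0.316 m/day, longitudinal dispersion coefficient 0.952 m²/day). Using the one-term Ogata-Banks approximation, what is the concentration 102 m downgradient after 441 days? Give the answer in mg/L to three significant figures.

28.1 mg/L

For a continuous step input, C/C₀ ≈ ½·erfc((x−vt)/(2√(Dt))).
vt = 0.316 × 441 = 139.356 m and 2√(Dt) = 2√(0.952 × 441) = 40.98 m.
Argument (x−vt)/(2√(Dt)) = (102 − 139.356)/40.98 = -0.9116; ½·erfc(-0.9116) = 0.9013.
C = 31.2 × 0.9013 = 28.1 mg/L.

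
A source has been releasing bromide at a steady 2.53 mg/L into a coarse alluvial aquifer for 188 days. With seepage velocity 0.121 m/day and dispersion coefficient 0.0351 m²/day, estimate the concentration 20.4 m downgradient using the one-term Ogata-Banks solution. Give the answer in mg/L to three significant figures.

1.87 mg/L

For a continuous step input, C/C₀ ≈ ½·erfc((x−vt)/(2√(Dt))).
vt = 0.121 × 188 = 22.748 m and 2√(Dt) = 2√(0.0351 × 188) = 5.138 m.
Argument (x−vt)/(2√(Dt)) = (20.4 − 22.748)/5.138 = -0.4570; ½·erfc(-0.4570) = 0.7410.
C = 2.53 × 0.7410 = 1.87 mg/L.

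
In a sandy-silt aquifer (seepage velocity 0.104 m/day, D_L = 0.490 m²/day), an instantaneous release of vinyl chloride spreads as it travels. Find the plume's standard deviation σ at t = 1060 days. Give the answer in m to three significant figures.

Dispersive spreading gives a Gaussian with σ² = 2Dt; advection only shifts the center.
σ = √(2 × 0.490 × 1060) = 32.2 m.

32.2 m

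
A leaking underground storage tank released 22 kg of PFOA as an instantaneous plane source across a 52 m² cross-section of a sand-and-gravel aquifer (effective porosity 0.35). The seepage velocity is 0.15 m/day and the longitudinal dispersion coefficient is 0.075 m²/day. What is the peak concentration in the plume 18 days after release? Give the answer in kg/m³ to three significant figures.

0.293 kg/m³

The peak of an instantaneous 1D plume sits at x = vt; there the Gaussian factor is 1 and C_max = M/(n_e·A·√(4πDt)), where n_e·A is the pore area the mass is dissolved in.
√(4πDt) = √(4π × 0.075 × 18) = 4.119 m, so C_max = 22/(0.35 × 52 × 4.119) = 0.293 kg/m³.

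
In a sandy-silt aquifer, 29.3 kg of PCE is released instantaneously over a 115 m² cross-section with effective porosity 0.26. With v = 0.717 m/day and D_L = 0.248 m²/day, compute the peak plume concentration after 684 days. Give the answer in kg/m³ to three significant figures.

0.0212 kg/m³

The peak of an instantaneous 1D plume sits at x = vt; there the Gaussian factor is 1 and C_max = M/(n_e·A·√(4πDt)), where n_e·A is the pore area the mass is dissolved in.
√(4πDt) = √(4π × 0.248 × 684) = 46.17 m, so C_max = 29.3/(0.26 × 115 × 46.17) = 0.0212 kg/m³.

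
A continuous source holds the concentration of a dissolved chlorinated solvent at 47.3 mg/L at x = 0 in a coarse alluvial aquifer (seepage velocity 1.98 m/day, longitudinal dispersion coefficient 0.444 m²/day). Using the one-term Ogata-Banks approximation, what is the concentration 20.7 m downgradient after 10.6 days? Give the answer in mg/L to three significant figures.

For a continuous step input, C/C₀ ≈ ½·erfc((x−vt)/(2√(Dt))).
vt = 1.98 × 10.6 = 20.988 m and 2√(Dt) = 2√(0.444 × 10.6) = 4.339 m.
Argument (x−vt)/(2√(Dt)) = (20.7 − 20.988)/4.339 = -0.06637; ½·erfc(-0.06637) = 0.5374.
C = 47.3 × 0.5374 = 25.4 mg/L.

25.4 mg/L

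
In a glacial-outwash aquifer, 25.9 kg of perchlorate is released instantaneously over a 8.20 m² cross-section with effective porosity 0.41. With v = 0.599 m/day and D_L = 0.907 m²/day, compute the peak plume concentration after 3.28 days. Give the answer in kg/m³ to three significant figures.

The peak of an instantaneous 1D plume sits at x = vt; there the Gaussian factor is 1 and C_max = M/(n_e·A·√(4πDt)), where n_e·A is the pore area the mass is dissolved in.
√(4πDt) = √(4π × 0.907 × 3.28) = 6.114 m, so C_max = 25.9/(0.41 × 8.20 × 6.114) = 1.26 kg/m³.

1.26 kg/m³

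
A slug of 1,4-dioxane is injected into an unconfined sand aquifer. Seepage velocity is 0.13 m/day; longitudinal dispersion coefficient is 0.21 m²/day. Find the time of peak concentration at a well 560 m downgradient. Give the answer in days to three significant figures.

For the 1D instantaneous-source solution, setting ∂C/∂t = 0 at fixed x gives v²t² + 2Dt − x² = 0, so t = (√(D² + v²x²) − D)/v².
√(D² + v²x²) = √(0.21² + 0.13² × 560²) = 72.80; v² = 0.0169.
t = (72.80 − 0.21)/0.0169 = 4300 days (vs. the pure-advection estimate x/v = 4310 d).

4300 days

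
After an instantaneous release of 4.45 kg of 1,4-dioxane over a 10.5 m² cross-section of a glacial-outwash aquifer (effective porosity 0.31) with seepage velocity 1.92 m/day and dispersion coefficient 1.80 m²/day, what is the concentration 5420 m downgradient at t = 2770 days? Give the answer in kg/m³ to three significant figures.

0.00325 kg/m³

For an instantaneous plane source, C(x,t) = M/(n_e·A·√(4πDt)) · exp(−(x−vt)²/(4Dt)), with n_e·A the pore (flow) area.
Plume center vt = 1.92 × 2770 = 5318.4 m, so the well at 5420 m is 101.6 m downgradient of the peak.
√(4πDt) = 250.3 m, giving peak height M/(n_e·A·√(4πDt)) = 4.45/(0.31 × 10.5 × 250.3) = 0.005462 kg/m³.
(x−vt)²/(4Dt) = (101.6)²/(4 × 1.80 × 2770) = 0.5176; exp(−0.5176) = 0.5959.
C = 0.005462 × 0.5959 = 0.00325 kg/m³.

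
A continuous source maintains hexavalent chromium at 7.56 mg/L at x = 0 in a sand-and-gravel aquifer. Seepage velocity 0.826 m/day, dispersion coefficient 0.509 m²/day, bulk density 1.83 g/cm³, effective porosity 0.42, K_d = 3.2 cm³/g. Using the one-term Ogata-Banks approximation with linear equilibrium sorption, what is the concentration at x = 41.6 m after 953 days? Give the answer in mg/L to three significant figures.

6.92 mg/L

Retardation factor R = 1 + ρ_b·K_d/n = 1 + 1.83 × 3.2/0.42 = 14.94.
Sorption retards both mechanisms: v_R = v/R = 0.05529 m/day, D_R = D/R = 0.03407 m²/day.
v_R·t = 0.05529 × 953 = 52.69137 m; 2√(D_R t) = 11.40 m; argument = (41.6 − 52.69137)/11.40 = -0.9729.
C = C₀ × ½·erfc(-0.9729) = 7.56 × 0.9156 = 6.92 mg/L.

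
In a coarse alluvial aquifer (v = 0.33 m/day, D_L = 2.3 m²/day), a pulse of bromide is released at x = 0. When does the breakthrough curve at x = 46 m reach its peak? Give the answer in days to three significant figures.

For the 1D instantaneous-source solution, setting ∂C/∂t = 0 at fixed x gives v²t² + 2Dt − x² = 0, so t = (√(D² + v²x²) − D)/v².
√(D² + v²x²) = √(2.3² + 0.33² × 46²) = 15.35; v² = 0.1089.
t = (15.35 − 2.3)/0.1089 = 120 days (vs. the pure-advection estimate x/v = 139 d).

120 days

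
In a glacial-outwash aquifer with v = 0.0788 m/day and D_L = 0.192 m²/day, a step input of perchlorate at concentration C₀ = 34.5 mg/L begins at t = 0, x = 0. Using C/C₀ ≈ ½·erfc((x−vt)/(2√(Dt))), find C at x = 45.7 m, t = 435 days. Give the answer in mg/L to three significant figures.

For a continuous step input, C/C₀ ≈ ½·erfc((x−vt)/(2√(Dt))).
vt = 0.0788 × 435 = 34.278 m and 2√(Dt) = 2√(0.192 × 435) = 18.28 m.
Argument (x−vt)/(2√(Dt)) = (45.7 − 34.278)/18.28 = 0.6248; ½·erfc(0.6248) = 0.1885.
C = 34.5 × 0.1885 = 6.50 mg/L.

6.50 mg/L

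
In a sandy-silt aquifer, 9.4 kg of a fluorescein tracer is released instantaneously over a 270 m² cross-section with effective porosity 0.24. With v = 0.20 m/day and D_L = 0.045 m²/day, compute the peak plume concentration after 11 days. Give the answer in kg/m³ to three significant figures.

0.0582 kg/m³

The peak of an instantaneous 1D plume sits at x = vt; there the Gaussian factor is 1 and C_max = M/(n_e·A·√(4πDt)), where n_e·A is the pore area the mass is dissolved in.
√(4πDt) = √(4π × 0.045 × 11) = 2.494 m, so C_max = 9.4/(0.24 × 270 × 2.494) = 0.0582 kg/m³.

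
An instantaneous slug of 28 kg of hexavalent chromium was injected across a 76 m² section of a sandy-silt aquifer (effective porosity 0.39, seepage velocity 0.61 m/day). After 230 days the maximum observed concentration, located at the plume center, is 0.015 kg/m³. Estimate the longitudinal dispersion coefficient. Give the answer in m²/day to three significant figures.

At the plume center C_max = M/(n_e·A·√(4πDt)), so D = M²/(4πt·(n_e·A·C_max)²).
n_e·A·C_max = 0.39 × 76 × 0.015 = 0.4446 kg/m.
D = 28²/(4π × 230 × 0.4446²) = 1.37 m²/day.

1.37 m²/day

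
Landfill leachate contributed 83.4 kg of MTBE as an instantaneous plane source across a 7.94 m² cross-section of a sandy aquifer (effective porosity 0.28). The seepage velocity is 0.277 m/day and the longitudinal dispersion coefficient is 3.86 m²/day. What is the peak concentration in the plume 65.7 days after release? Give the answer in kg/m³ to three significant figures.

The peak of an instantaneous 1D plume sits at x = vt; there the Gaussian factor is 1 and C_max = M/(n_e·A·√(4πDt)), where n_e·A is the pore area the mass is dissolved in.
√(4πDt) = √(4π × 3.86 × 65.7) = 56.45 m, so C_max = 83.4/(0.28 × 7.94 × 56.45) = 0.665 kg/m³.

0.665 kg/m³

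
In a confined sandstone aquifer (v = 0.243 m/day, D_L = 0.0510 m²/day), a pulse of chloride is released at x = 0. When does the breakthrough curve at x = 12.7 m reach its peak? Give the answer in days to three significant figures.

For the 1D instantaneous-source solution, setting ∂C/∂t = 0 at fixed x gives v²t² + 2Dt − x² = 0, so t = (√(D² + v²x²) − D)/v².
√(D² + v²x²) = √(0.0510² + 0.243² × 12.7²) = 3.087; v² = 0.059049.
t = (3.087 − 0.0510)/0.059049 = 51.4 days (vs. the pure-advection estimate x/v = 52.3 d).

51.4 days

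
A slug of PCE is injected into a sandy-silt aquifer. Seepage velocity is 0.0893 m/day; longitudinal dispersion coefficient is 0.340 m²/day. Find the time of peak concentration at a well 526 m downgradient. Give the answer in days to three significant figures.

For the 1D instantaneous-source solution, setting ∂C/∂t = 0 at fixed x gives v²t² + 2Dt − x² = 0, so t = (√(D² + v²x²) − D)/v².
√(D² + v²x²) = √(0.340² + 0.0893² × 526²) = 46.97; v² = 0.00797449.
t = (46.97 − 0.340)/0.00797449 = 5850 days (vs. the pure-advection estimate x/v = 5890 d).

5850 days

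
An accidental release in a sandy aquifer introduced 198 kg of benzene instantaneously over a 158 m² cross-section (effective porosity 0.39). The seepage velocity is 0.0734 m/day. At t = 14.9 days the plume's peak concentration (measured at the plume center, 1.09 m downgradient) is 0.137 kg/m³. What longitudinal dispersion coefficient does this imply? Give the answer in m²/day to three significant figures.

At the plume center C_max = M/(n_e·A·√(4πDt)), so D = M²/(4πt·(n_e·A·C_max)²).
n_e·A·C_max = 0.39 × 158 × 0.137 = 8.442 kg/m.
D = 198²/(4π × 14.9 × 8.442²) = 2.94 m²/day.

2.94 m²/day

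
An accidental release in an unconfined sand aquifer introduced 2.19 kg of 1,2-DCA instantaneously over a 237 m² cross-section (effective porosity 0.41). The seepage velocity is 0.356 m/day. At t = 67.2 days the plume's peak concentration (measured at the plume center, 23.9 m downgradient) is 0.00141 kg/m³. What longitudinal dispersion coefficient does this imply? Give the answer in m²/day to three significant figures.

At the plume center C_max = M/(n_e·A·√(4πDt)), so D = M²/(4πt·(n_e·A·C_max)²).
n_e·A·C_max = 0.41 × 237 × 0.00141 = 0.1370 kg/m.
D = 2.19²/(4π × 67.2 × 0.1370²) = 0.303 m²/day.

0.303 m²/day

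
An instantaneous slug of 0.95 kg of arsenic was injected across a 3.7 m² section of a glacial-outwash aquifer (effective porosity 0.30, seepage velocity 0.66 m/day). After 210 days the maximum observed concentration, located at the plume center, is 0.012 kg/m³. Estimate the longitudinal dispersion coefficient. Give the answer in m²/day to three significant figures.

At the plume center C_max = M/(n_e·A·√(4πDt)), so D = M²/(4πt·(n_e·A·C_max)²).
n_e·A·C_max = 0.30 × 3.7 × 0.012 = 0.01332 kg/m.
D = 0.95²/(4π × 210 × 0.01332²) = 1.93 m²/day.

1.93 m²/day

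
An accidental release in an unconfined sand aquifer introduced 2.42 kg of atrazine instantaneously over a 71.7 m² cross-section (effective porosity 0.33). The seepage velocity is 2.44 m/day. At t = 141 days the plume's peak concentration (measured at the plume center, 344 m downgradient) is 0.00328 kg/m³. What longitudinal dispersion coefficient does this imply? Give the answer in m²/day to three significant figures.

0.549 m²/day

At the plume center C_max = M/(n_e·A·√(4πDt)), so D = M²/(4πt·(n_e·A·C_max)²).
n_e·A·C_max = 0.33 × 71.7 × 0.00328 = 0.07761 kg/m.
D = 2.42²/(4π × 141 × 0.07761²) = 0.549 m²/day.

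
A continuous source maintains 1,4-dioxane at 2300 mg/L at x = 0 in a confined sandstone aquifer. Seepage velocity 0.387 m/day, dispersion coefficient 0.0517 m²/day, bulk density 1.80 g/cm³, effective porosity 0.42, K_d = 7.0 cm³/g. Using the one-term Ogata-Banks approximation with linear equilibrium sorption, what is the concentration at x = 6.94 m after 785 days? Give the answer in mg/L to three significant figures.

Retardation factor R = 1 + ρ_b·K_d/n = 1 + 1.80 × 7.0/0.42 = 31.00.
Sorption retards both mechanisms: v_R = v/R = 0.01248 m/day, D_R = D/R = 0.001668 m²/day.
v_R·t = 0.01248 × 785 = 9.7968 m; 2√(D_R t) = 2.289 m; argument = (6.94 − 9.7968)/2.289 = -1.248.
C = C₀ × ½·erfc(-1.248) = 2300 × 0.9612 = 2210 mg/L.

2210 mg/L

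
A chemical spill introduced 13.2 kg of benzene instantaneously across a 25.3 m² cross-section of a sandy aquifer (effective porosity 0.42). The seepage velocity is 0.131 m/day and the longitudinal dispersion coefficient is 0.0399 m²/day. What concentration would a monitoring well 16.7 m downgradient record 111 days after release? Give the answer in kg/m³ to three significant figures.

0.128 kg/m³

For an instantaneous plane source, C(x,t) = M/(n_e·A·√(4πDt)) · exp(−(x−vt)²/(4Dt)), with n_e·A the pore (flow) area.
Plume center vt = 0.131 × 111 = 14.541 m, so the well at 16.7 m is 2.159 m downgradient of the peak.
√(4πDt) = 7.460 m, giving peak height M/(n_e·A·√(4πDt)) = 13.2/(0.42 × 25.3 × 7.460) = 0.1665 kg/m³.
(x−vt)²/(4Dt) = (2.159)²/(4 × 0.0399 × 111) = 0.2631; exp(−0.2631) = 0.7687.
C = 0.1665 × 0.7687 = 0.128 kg/m³.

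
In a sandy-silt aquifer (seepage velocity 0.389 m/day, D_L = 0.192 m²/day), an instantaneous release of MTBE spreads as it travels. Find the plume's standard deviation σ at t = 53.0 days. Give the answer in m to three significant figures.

Dispersive spreading gives a Gaussian with σ² = 2Dt; advection only shifts the center.
σ = √(2 × 0.192 × 53.0) = 4.51 m.

4.51 m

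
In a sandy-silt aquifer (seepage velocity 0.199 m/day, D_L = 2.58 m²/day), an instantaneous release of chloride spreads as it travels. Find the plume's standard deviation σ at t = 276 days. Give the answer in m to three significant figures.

37.7 m

Dispersive spreading gives a Gaussian with σ² = 2Dt; advection only shifts the center.
σ = √(2 × 2.58 × 276) = 37.7 m.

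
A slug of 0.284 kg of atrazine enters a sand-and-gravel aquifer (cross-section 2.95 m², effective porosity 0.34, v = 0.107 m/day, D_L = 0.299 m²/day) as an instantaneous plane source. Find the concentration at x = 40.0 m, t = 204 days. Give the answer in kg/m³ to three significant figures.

0.00264 kg/m³

For an instantaneous plane source, C(x,t) = M/(n_e·A·√(4πDt)) · exp(−(x−vt)²/(4Dt)), with n_e·A the pore (flow) area.
Plume center vt = 0.107 × 204 = 21.828 m, so the well at 40.0 m is 18.172 m downgradient of the peak.
√(4πDt) = 27.69 m, giving peak height M/(n_e·A·√(4πDt)) = 0.284/(0.34 × 2.95 × 27.69) = 0.01023 kg/m³.
(x−vt)²/(4Dt) = (18.172)²/(4 × 0.299 × 204) = 1.353; exp(−1.353) = 0.2585.
C = 0.01023 × 0.2585 = 0.00264 kg/m³.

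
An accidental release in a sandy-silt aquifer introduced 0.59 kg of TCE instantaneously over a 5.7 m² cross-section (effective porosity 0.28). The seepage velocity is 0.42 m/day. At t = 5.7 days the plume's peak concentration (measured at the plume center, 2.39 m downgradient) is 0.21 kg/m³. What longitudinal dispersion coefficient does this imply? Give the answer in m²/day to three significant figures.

At the plume center C_max = M/(n_e·A·√(4πDt)), so D = M²/(4πt·(n_e·A·C_max)²).
n_e·A·C_max = 0.28 × 5.7 × 0.21 = 0.3352 kg/m.
D = 0.59²/(4π × 5.7 × 0.3352²) = 0.0433 m²/day.

0.0433 m²/day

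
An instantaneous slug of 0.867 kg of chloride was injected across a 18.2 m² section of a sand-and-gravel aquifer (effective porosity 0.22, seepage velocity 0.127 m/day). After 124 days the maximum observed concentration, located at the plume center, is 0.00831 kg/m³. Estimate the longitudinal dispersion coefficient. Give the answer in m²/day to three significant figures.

At the plume center C_max = M/(n_e·A·√(4πDt)), so D = M²/(4πt·(n_e·A·C_max)²).
n_e·A·C_max = 0.22 × 18.2 × 0.00831 = 0.03327 kg/m.
D = 0.867²/(4π × 124 × 0.03327²) = 0.436 m²/day.

0.436 m²/day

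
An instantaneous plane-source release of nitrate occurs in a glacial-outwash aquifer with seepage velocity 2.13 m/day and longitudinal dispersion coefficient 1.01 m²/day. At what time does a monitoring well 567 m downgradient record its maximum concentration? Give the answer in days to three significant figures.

266 days

For the 1D instantaneous-source solution, setting ∂C/∂t = 0 at fixed x gives v²t² + 2Dt − x² = 0, so t = (√(D² + v²x²) − D)/v².
√(D² + v²x²) = √(1.01² + 2.13² × 567²) = 1208; v² = 4.5369.
t = (1208 − 1.01)/4.5369 = 266 days (vs. the pure-advection estimate x/v = 266 d).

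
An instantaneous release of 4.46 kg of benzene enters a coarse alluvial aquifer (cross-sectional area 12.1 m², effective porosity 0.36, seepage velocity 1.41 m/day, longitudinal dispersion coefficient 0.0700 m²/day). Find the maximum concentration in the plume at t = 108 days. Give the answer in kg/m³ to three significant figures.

0.105 kg/m³

The peak of an instantaneous 1D plume sits at x = vt; there the Gaussian factor is 1 and C_max = M/(n_e·A·√(4πDt)), where n_e·A is the pore area the mass is dissolved in.
√(4πDt) = √(4π × 0.0700 × 108) = 9.747 m, so C_max = 4.46/(0.36 × 12.1 × 9.747) = 0.105 kg/m³.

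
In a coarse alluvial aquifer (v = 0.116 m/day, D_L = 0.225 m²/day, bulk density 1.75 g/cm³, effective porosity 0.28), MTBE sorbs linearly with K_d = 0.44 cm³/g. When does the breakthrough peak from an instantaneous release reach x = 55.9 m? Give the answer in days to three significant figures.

Retardation factor R = 1 + ρ_b·K_d/n = 1 + 1.75 × 0.44/0.28 = 3.750.
Sorption retards both mechanisms: v_R = v/R = 0.03093 m/day, D_R = D/R = 0.06000 m²/day.
Peak time from v_R²t² + 2D_R t − x² = 0: t = (√(D_R² + v_R²x²) − D_R)/v_R².
√(D_R² + v_R²x²) = √(0.06000² + 0.03093² × 55.9²) = 1.730; v_R² = 0.0009567.
t = (1.730 − 0.06000)/0.0009567 = 1750 days.

1750 days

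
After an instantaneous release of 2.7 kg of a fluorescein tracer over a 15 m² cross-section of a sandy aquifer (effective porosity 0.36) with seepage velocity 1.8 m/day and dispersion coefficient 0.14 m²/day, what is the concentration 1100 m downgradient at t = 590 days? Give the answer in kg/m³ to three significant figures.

0.000196 kg/m³

For an instantaneous plane source, C(x,t) = M/(n_e·A·√(4πDt)) · exp(−(x−vt)²/(4Dt)), with n_e·A the pore (flow) area.
Plume center vt = 1.8 × 590 = 1062 m, so the well at 1100 m is 38 m downgradient of the peak.
√(4πDt) = 32.22 m, giving peak height M/(n_e·A·√(4πDt)) = 2.7/(0.36 × 15 × 32.22) = 0.01552 kg/m³.
(x−vt)²/(4Dt) = (38)²/(4 × 0.14 × 590) = 4.370; exp(−4.370) = 0.01265.
C = 0.01552 × 0.01265 = 0.000196 kg/m³.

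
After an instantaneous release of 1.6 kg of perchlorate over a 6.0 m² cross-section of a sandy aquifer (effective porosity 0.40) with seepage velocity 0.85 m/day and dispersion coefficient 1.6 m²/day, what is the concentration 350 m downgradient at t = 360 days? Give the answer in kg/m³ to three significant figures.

0.00338 kg/m³

For an instantaneous plane source, C(x,t) = M/(n_e·A·√(4πDt)) · exp(−(x−vt)²/(4Dt)), with n_e·A the pore (flow) area.
Plume center vt = 0.85 × 360 = 306 m, so the well at 350 m is 44 m downgradient of the peak.
√(4πDt) = 85.08 m, giving peak height M/(n_e·A·√(4πDt)) = 1.6/(0.40 × 6.0 × 85.08) = 0.007836 kg/m³.
(x−vt)²/(4Dt) = (44)²/(4 × 1.6 × 360) = 0.8403; exp(−0.8403) = 0.4316.
C = 0.007836 × 0.4316 = 0.00338 kg/m³.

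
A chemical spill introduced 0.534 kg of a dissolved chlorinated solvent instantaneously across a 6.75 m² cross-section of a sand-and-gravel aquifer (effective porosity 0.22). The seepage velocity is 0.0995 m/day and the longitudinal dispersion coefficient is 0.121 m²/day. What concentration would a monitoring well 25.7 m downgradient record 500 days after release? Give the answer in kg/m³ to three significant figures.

For an instantaneous plane source, C(x,t) = M/(n_e·A·√(4πDt)) · exp(−(x−vt)²/(4Dt)), with n_e·A the pore (flow) area.
Plume center vt = 0.0995 × 500 = 49.75 m, so the well at 25.7 m is 24.05 m upgradient of the peak.
√(4πDt) = 27.57 m, giving peak height M/(n_e·A·√(4πDt)) = 0.534/(0.22 × 6.75 × 27.57) = 0.01304 kg/m³.
(x−vt)²/(4Dt) = (-24.05)²/(4 × 0.121 × 500) = 2.390; exp(−2.390) = 0.09163.
C = 0.01304 × 0.09163 = 0.00119 kg/m³.

0.00119 kg/m³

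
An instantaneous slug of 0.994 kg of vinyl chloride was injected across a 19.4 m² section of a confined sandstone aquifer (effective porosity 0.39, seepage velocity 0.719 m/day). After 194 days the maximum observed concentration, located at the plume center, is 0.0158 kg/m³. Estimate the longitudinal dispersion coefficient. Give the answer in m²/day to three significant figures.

At the plume center C_max = M/(n_e·A·√(4πDt)), so D = M²/(4πt·(n_e·A·C_max)²).
n_e·A·C_max = 0.39 × 19.4 × 0.0158 = 0.1195 kg/m.
D = 0.994²/(4π × 194 × 0.1195²) = 0.0284 m²/day.

0.0284 m²/day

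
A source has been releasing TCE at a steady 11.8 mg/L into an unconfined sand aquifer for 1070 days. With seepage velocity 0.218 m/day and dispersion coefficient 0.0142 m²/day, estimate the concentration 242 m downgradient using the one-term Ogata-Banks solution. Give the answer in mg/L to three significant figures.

For a continuous step input, C/C₀ ≈ ½·erfc((x−vt)/(2√(Dt))).
vt = 0.218 × 1070 = 233.26 m and 2√(Dt) = 2√(0.0142 × 1070) = 7.796 m.
Argument (x−vt)/(2√(Dt)) = (242 − 233.26)/7.796 = 1.121; ½·erfc(1.121) = 0.05645.
C = 11.8 × 0.05645 = 0.666 mg/L.

0.666 mg/L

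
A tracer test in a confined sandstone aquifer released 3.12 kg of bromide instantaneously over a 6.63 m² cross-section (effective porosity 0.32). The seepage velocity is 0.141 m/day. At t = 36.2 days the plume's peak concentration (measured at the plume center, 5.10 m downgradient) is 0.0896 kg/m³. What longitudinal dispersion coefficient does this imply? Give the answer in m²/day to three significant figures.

0.592 m²/day

At the plume center C_max = M/(n_e·A·√(4πDt)), so D = M²/(4πt·(n_e·A·C_max)²).
n_e·A·C_max = 0.32 × 6.63 × 0.0896 = 0.1901 kg/m.
D = 3.12²/(4π × 36.2 × 0.1901²) = 0.592 m²/day.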